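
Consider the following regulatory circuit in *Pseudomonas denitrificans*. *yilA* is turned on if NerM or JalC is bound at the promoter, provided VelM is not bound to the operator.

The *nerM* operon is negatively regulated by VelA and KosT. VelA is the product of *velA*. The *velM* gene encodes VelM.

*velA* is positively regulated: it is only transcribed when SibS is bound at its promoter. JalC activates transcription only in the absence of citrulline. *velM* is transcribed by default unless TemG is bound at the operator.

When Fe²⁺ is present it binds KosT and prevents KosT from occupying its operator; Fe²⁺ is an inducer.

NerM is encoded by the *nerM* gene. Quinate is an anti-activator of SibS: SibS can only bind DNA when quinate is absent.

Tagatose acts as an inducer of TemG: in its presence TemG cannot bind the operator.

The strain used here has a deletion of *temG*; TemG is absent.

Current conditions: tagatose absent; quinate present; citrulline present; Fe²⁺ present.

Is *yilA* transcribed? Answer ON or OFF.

TemG is non-functional in this strain, so it has no effect.
With no repressor bound, *velM* is transcribed.
So VelM is produced and active.
Quinate is present, so SibS is inactive.
Required activator SibS is absent, so *velA* is not transcribed.
So VelA is not produced.
Fe²⁺ is present, so KosT is inactive.
With no repressor bound, *nerM* is transcribed.
So NerM is produced and active.
Citrulline is present, so JalC is inactive.
With repressor VelM bound, *yilA* is not transcribed.

OFF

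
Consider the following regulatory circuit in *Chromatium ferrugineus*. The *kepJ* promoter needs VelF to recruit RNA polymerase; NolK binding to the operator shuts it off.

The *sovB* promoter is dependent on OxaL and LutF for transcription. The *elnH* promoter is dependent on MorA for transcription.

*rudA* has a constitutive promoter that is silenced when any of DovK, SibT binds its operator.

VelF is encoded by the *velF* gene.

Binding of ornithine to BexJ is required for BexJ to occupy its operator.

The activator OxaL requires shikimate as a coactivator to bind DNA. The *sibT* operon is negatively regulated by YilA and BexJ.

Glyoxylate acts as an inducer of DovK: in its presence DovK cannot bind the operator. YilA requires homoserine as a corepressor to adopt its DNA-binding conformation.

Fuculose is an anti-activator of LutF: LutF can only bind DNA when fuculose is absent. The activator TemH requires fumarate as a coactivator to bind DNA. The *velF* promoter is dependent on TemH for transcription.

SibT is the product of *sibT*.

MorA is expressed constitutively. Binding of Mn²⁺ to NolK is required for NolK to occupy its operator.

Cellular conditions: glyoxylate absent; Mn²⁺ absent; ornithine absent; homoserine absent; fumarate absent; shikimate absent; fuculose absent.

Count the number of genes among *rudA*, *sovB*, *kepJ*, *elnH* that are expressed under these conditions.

Glyoxylate is absent, so DovK is active.
Homoserine is absent, so YilA is inactive.
Ornithine is absent, so BexJ is inactive.
With no repressor bound, *sibT* is transcribed.
So SibT is produced and active.
With repressor DovK bound, *rudA* is not transcribed.
→ *rudA* is OFF.
Shikimate is absent, so OxaL is inactive.
Fuculose is absent, so LutF is active.
Required activator OxaL is absent, so *sovB* is not transcribed.
→ *sovB* is OFF.
Fumarate is absent, so TemH is inactive.
Required activator TemH is absent, so *velF* is not transcribed.
So VelF is not produced.
Mn²⁺ is absent, so NolK is inactive.
Required activator VelF is absent, so *kepJ* is not transcribed.
→ *kepJ* is OFF.
MorA is produced constitutively and is active.
No repressor is bound and MorA is active, so *elnH* is transcribed.
→ *elnH* is ON.
1 of the 4 genes is transcribed.

1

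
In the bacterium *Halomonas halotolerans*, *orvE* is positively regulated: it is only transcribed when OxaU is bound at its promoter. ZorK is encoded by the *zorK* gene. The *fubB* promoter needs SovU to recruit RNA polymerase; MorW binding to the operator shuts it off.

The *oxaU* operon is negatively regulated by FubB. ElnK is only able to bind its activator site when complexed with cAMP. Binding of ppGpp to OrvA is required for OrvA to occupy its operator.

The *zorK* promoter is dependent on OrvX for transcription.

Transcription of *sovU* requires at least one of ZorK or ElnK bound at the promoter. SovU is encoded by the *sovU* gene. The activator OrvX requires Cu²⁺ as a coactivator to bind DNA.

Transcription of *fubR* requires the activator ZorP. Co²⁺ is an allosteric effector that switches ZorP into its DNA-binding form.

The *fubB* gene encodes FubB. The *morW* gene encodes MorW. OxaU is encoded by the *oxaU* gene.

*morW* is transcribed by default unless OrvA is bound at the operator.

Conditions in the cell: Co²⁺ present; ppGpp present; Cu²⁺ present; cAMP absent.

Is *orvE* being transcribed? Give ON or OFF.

OFF

Cu²⁺ is present, so OrvX is active.
No repressor is bound and OrvX is active, so *zorK* is transcribed.
So ZorK is produced and active.
cAMP is absent, so ElnK is inactive.
Activator ZorK is present, so *sovU* is transcribed.
So SovU is produced and active.
ppGpp is present, so OrvA is active.
With repressor OrvA bound, *morW* is not transcribed.
So MorW is not produced.
No repressor is bound and SovU is active, so *fubB* is transcribed.
So FubB is produced and active.
With repressor FubB bound, *oxaU* is not transcribed.
So OxaU is not produced.
Required activator OxaU is absent, so *orvE* is not transcribed.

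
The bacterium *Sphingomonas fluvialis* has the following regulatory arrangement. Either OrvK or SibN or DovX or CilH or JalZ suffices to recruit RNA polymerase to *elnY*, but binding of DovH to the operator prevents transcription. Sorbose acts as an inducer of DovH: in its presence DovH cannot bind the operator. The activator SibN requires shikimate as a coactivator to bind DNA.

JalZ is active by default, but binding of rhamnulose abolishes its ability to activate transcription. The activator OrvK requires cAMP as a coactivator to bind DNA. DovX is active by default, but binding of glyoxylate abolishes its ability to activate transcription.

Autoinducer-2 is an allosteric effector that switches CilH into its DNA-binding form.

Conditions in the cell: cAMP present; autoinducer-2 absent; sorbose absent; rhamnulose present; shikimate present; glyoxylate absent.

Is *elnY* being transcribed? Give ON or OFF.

Sorbose is absent, so DovH is active.
cAMP is present, so OrvK is active.
Shikimate is present, so SibN is active.
Glyoxylate is absent, so DovX is active.
Autoinducer-2 is absent, so CilH is inactive.
Rhamnulose is present, so JalZ is inactive.
With repressor DovH bound, *elnY* is not transcribed.

OFF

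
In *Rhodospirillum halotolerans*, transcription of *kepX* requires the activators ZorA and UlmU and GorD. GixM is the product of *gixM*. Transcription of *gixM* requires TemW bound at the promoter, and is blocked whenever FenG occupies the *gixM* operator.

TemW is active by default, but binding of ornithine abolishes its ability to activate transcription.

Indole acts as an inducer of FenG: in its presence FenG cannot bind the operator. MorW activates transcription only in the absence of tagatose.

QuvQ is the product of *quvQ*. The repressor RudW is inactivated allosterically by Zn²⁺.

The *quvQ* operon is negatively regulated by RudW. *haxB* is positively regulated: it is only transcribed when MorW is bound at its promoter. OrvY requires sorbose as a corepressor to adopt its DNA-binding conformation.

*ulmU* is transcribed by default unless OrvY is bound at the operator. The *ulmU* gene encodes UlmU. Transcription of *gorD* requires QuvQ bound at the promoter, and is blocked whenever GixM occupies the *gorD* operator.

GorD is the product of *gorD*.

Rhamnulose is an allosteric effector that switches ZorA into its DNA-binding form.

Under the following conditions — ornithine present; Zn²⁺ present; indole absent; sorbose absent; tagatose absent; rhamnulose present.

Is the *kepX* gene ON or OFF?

ON

Rhamnulose is present, so ZorA is active.
Sorbose is absent, so OrvY is inactive.
With no repressor bound, *ulmU* is transcribed.
So UlmU is produced and active.
Zn²⁺ is present, so RudW is inactive.
With no repressor bound, *quvQ* is transcribed.
So QuvQ is produced and active.
Indole is absent, so FenG is active.
Ornithine is present, so TemW is inactive.
With repressor FenG bound, *gixM* is not transcribed.
So GixM is not produced.
No repressor is bound and QuvQ is active, so *gorD* is transcribed.
So GorD is produced and active.
No repressor is bound and ZorA and UlmU and GorD are active, so *kepX* is transcribed.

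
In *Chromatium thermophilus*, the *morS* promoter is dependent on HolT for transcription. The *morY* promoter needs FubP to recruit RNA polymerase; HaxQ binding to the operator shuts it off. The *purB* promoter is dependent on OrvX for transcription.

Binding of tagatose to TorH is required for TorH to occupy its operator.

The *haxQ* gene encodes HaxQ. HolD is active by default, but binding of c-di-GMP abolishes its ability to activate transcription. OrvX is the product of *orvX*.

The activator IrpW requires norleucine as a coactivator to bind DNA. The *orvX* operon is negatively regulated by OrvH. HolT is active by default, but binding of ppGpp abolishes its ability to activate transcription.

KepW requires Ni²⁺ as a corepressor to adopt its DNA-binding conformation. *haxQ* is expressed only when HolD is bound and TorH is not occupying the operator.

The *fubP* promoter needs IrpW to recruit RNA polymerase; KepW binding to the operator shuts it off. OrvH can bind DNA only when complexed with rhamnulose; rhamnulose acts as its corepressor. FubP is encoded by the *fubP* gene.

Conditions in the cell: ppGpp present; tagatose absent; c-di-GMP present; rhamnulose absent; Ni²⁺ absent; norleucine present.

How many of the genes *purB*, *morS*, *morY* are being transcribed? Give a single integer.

2

Rhamnulose is absent, so OrvH is inactive.
With no repressor bound, *orvX* is transcribed.
So OrvX is produced and active.
No repressor is bound and OrvX is active, so *purB* is transcribed.
→ *purB* is ON.
ppGpp is present, so HolT is inactive.
Required activator HolT is absent, so *morS* is not transcribed.
→ *morS* is OFF.
Norleucine is present, so IrpW is active.
Ni²⁺ is absent, so KepW is inactive.
No repressor is bound and IrpW is active, so *fubP* is transcribed.
So FubP is produced and active.
Tagatose is absent, so TorH is inactive.
c-di-GMP is present, so HolD is inactive.
Required activator HolD is absent, so *haxQ* is not transcribed.
So HaxQ is not produced.
No repressor is bound and FubP is active, so *morY* is transcribed.
→ *morY* is ON.
2 of the 3 genes are transcribed.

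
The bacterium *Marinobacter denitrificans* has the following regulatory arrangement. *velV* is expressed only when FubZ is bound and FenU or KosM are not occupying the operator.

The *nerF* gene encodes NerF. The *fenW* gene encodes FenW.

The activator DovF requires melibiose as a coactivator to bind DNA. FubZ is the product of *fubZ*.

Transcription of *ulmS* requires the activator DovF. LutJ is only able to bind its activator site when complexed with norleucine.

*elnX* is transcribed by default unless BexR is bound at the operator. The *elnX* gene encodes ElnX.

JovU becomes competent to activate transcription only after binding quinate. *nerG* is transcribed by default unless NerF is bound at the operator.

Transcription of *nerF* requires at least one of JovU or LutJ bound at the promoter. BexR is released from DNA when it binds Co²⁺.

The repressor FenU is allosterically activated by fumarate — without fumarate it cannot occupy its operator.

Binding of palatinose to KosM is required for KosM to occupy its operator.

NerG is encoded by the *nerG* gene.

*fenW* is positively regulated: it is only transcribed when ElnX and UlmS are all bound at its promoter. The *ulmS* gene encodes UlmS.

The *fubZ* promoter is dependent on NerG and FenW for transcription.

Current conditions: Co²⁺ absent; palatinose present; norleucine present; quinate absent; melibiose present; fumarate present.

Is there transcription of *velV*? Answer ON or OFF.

Fumarate is present, so FenU is active.
Quinate is absent, so JovU is inactive.
Norleucine is present, so LutJ is active.
Activator LutJ is present, so *nerF* is transcribed.
So NerF is produced and active.
With repressor NerF bound, *nerG* is not transcribed.
So NerG is not produced.
Co²⁺ is absent, so BexR is active.
With repressor BexR bound, *elnX* is not transcribed.
So ElnX is not produced.
Melibiose is present, so DovF is active.
No repressor is bound and DovF is active, so *ulmS* is transcribed.
So UlmS is produced and active.
Required activator ElnX is absent, so *fenW* is not transcribed.
So FenW is not produced.
Required activator NerG is absent, so *fubZ* is not transcribed.
So FubZ is not produced.
Palatinose is present, so KosM is active.
With repressor FenU bound, *velV* is not transcribed.

OFF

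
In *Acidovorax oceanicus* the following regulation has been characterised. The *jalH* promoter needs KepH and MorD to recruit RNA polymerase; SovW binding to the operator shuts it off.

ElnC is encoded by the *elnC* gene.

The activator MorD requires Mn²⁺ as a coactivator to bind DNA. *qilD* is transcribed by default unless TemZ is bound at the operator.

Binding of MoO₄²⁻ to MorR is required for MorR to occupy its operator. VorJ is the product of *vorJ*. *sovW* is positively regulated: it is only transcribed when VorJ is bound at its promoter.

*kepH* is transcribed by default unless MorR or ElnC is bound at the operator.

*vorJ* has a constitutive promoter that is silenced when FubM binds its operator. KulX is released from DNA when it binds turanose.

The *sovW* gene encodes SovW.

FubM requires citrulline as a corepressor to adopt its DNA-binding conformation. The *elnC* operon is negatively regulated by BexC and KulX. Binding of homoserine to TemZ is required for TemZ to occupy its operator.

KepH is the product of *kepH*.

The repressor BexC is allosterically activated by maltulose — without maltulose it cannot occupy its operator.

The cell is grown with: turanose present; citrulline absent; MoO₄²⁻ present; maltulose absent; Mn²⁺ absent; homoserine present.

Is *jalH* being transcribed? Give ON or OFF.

MoO₄²⁻ is present, so MorR is active.
Maltulose is absent, so BexC is inactive.
Turanose is present, so KulX is inactive.
With no repressor bound, *elnC* is transcribed.
So ElnC is produced and active.
With repressor MorR bound, *kepH* is not transcribed.
So KepH is not produced.
Citrulline is absent, so FubM is inactive.
With no repressor bound, *vorJ* is transcribed.
So VorJ is produced and active.
No repressor is bound and VorJ is active, so *sovW* is transcribed.
So SovW is produced and active.
Mn²⁺ is absent, so MorD is inactive.
With repressor SovW bound, *jalH* is not transcribed.

OFF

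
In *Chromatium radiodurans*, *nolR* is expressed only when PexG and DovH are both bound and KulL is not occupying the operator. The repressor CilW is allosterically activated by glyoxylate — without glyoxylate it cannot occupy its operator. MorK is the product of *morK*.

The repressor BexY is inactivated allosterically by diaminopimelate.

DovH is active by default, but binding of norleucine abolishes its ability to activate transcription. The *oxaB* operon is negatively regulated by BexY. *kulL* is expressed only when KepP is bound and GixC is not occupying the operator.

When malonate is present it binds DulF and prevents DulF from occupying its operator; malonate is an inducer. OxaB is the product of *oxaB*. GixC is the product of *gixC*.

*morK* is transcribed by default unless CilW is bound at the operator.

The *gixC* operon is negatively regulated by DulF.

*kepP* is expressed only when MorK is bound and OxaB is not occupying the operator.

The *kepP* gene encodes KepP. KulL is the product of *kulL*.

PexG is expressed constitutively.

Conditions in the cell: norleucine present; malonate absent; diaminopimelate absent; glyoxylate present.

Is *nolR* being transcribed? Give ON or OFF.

OFF

PexG is produced constitutively and is active.
Malonate is absent, so DulF is active.
With repressor DulF bound, *gixC* is not transcribed.
So GixC is not produced.
Glyoxylate is present, so CilW is active.
With repressor CilW bound, *morK* is not transcribed.
So MorK is not produced.
Diaminopimelate is absent, so BexY is active.
With repressor BexY bound, *oxaB* is not transcribed.
So OxaB is not produced.
Required activator MorK is absent, so *kepP* is not transcribed.
So KepP is not produced.
Required activator KepP is absent, so *kulL* is not transcribed.
So KulL is not produced.
Norleucine is present, so DovH is inactive.
Required activator DovH is absent, so *nolR* is not transcribed.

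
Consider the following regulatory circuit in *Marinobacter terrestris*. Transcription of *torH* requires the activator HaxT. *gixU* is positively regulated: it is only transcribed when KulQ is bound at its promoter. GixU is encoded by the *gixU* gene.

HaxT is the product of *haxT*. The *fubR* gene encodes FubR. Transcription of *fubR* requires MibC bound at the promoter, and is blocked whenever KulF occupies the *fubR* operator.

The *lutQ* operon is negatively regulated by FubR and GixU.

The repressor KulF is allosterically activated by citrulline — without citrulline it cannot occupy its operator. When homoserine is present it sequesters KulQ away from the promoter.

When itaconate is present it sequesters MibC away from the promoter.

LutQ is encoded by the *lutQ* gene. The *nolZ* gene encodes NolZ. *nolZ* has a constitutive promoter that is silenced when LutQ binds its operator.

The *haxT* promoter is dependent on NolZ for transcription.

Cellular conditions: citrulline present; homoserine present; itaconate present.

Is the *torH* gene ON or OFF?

OFF

Citrulline is present, so KulF is active.
Itaconate is present, so MibC is inactive.
With repressor KulF bound, *fubR* is not transcribed.
So FubR is not produced.
Homoserine is present, so KulQ is inactive.
Required activator KulQ is absent, so *gixU* is not transcribed.
So GixU is not produced.
With no repressor bound, *lutQ* is transcribed.
So LutQ is produced and active.
With repressor LutQ bound, *nolZ* is not transcribed.
So NolZ is not produced.
Required activator NolZ is absent, so *haxT* is not transcribed.
So HaxT is not produced.
Required activator HaxT is absent, so *torH* is not transcribed.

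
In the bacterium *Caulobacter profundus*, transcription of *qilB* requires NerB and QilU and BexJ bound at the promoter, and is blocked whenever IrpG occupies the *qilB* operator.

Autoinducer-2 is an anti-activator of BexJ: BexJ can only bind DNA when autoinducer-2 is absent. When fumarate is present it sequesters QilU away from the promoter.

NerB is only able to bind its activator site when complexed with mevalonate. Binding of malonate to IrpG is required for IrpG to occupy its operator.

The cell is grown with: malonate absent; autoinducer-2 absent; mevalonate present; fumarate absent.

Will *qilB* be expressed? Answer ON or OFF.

ON

Mevalonate is present, so NerB is active.
Fumarate is absent, so QilU is active.
Autoinducer-2 is absent, so BexJ is active.
Malonate is absent, so IrpG is inactive.
No repressor is bound and NerB and QilU and BexJ are active, so *qilB* is transcribed.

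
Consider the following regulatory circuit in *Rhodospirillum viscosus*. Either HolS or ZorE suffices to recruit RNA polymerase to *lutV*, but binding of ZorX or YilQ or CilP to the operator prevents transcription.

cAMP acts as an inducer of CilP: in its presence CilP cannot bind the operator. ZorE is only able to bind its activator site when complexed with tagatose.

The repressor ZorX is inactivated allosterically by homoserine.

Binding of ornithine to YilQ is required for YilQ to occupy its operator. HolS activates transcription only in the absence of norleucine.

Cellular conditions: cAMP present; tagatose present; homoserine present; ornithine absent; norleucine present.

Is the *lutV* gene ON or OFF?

Homoserine is present, so ZorX is inactive.
Norleucine is present, so HolS is inactive.
Tagatose is present, so ZorE is active.
Ornithine is absent, so YilQ is inactive.
cAMP is present, so CilP is inactive.
Activator ZorE is present, so *lutV* is transcribed.

ON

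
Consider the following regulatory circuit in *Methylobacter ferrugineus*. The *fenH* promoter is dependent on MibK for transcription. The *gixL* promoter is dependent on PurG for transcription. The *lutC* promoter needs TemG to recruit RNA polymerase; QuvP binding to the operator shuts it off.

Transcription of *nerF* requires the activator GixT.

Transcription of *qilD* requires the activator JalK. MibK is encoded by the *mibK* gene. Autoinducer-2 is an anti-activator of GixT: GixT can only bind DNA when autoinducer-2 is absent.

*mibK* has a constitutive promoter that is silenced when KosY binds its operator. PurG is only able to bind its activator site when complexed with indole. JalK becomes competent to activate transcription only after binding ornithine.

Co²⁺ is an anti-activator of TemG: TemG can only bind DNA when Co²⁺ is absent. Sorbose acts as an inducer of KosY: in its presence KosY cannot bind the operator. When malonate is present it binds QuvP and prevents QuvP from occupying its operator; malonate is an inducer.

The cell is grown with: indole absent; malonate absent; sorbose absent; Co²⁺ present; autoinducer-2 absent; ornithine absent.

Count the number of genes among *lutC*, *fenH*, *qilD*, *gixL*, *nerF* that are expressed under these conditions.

1

Co²⁺ is present, so TemG is inactive.
Malonate is absent, so QuvP is active.
With repressor QuvP bound, *lutC* is not transcribed.
→ *lutC* is OFF.
Sorbose is absent, so KosY is active.
With repressor KosY bound, *mibK* is not transcribed.
So MibK is not produced.
Required activator MibK is absent, so *fenH* is not transcribed.
→ *fenH* is OFF.
Ornithine is absent, so JalK is inactive.
Required activator JalK is absent, so *qilD* is not transcribed.
→ *qilD* is OFF.
Indole is absent, so PurG is inactive.
Required activator PurG is absent, so *gixL* is not transcribed.
→ *gixL* is OFF.
Autoinducer-2 is absent, so GixT is active.
No repressor is bound and GixT is active, so *nerF* is transcribed.
→ *nerF* is ON.
1 of the 5 genes is transcribed.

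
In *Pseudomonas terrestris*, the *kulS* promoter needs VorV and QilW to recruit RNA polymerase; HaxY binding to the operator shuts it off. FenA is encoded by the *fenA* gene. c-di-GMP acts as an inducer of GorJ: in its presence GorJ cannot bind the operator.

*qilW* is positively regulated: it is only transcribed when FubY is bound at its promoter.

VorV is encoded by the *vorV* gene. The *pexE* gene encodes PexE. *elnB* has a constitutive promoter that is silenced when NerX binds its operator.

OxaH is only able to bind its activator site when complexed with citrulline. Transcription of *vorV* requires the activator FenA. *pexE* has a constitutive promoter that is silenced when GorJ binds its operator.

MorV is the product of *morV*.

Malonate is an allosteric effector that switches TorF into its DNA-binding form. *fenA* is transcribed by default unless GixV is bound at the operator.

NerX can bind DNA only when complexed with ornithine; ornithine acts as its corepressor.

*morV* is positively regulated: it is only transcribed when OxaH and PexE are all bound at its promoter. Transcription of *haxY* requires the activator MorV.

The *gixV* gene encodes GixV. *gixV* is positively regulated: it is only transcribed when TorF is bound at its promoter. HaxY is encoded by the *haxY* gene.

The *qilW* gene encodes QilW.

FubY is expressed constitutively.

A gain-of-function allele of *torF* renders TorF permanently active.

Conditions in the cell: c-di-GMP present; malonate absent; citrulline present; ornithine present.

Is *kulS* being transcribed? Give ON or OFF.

TorF is constitutively active in this strain.
No repressor is bound and TorF is active, so *gixV* is transcribed.
So GixV is produced and active.
With repressor GixV bound, *fenA* is not transcribed.
So FenA is not produced.
Required activator FenA is absent, so *vorV* is not transcribed.
So VorV is not produced.
Citrulline is present, so OxaH is active.
c-di-GMP is present, so GorJ is inactive.
With no repressor bound, *pexE* is transcribed.
So PexE is produced and active.
No repressor is bound and OxaH and PexE are active, so *morV* is transcribed.
So MorV is produced and active.
No repressor is bound and MorV is active, so *haxY* is transcribed.
So HaxY is produced and active.
FubY is produced constitutively and is active.
No repressor is bound and FubY is active, so *qilW* is transcribed.
So QilW is produced and active.
With repressor HaxY bound, *kulS* is not transcribed.

OFF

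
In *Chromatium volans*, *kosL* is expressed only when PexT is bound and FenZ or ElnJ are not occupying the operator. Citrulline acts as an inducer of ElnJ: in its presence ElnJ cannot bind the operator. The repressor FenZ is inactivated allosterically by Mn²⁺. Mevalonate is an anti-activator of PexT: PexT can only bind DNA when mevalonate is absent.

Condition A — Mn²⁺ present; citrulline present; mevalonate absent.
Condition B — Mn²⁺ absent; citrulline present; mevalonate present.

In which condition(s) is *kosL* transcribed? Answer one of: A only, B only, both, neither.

A only

Condition A:
Mn²⁺ is present, so FenZ is inactive.
Citrulline is present, so ElnJ is inactive.
Mevalonate is absent, so PexT is active.
No repressor is bound and PexT is active, so *kosL* is transcribed.
→ *kosL* is ON in A.
Condition B:
Mn²⁺ is absent, so FenZ is active.
Citrulline is present, so ElnJ is inactive.
Mevalonate is present, so PexT is inactive.
With repressor FenZ bound, *kosL* is not transcribed.
→ *kosL* is OFF in B.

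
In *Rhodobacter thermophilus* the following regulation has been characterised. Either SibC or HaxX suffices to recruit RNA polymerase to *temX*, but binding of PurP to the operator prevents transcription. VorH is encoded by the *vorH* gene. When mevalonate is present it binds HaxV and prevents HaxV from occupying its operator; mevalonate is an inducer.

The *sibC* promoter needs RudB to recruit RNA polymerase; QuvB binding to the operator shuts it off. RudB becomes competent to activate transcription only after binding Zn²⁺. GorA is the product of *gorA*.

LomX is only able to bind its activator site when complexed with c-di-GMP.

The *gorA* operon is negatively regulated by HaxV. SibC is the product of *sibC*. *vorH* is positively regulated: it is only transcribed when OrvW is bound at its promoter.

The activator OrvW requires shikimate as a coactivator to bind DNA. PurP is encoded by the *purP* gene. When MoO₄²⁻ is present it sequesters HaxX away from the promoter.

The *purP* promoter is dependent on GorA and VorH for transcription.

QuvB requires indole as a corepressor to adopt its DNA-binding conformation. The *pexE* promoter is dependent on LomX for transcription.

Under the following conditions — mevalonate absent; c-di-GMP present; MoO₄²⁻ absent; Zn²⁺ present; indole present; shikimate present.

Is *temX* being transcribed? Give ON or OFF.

Indole is present, so QuvB is active.
Zn²⁺ is present, so RudB is active.
With repressor QuvB bound, *sibC* is not transcribed.
So SibC is not produced.
MoO₄²⁻ is absent, so HaxX is active.
Mevalonate is absent, so HaxV is active.
With repressor HaxV bound, *gorA* is not transcribed.
So GorA is not produced.
Shikimate is present, so OrvW is active.
No repressor is bound and OrvW is active, so *vorH* is transcribed.
So VorH is produced and active.
Required activator GorA is absent, so *purP* is not transcribed.
So PurP is not produced.
Activator HaxX is present, so *temX* is transcribed.

ON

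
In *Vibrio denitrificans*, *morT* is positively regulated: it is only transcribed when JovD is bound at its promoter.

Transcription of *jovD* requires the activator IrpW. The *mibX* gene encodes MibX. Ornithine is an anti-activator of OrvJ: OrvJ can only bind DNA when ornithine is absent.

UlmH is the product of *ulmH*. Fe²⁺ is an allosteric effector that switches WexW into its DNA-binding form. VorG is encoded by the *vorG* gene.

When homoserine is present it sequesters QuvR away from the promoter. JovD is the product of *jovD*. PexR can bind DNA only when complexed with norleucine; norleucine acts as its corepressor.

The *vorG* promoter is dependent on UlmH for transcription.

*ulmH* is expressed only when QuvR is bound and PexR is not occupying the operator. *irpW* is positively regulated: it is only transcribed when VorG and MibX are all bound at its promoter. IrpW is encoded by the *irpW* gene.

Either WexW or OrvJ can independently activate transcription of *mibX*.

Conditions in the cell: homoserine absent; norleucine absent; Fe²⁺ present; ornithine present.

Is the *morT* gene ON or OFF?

ON

Homoserine is absent, so QuvR is active.
Norleucine is absent, so PexR is inactive.
No repressor is bound and QuvR is active, so *ulmH* is transcribed.
So UlmH is produced and active.
No repressor is bound and UlmH is active, so *vorG* is transcribed.
So VorG is produced and active.
Fe²⁺ is present, so WexW is active.
Ornithine is present, so OrvJ is inactive.
Activator WexW is present, so *mibX* is transcribed.
So MibX is produced and active.
No repressor is bound and VorG and MibX are active, so *irpW* is transcribed.
So IrpW is produced and active.
No repressor is bound and IrpW is active, so *jovD* is transcribed.
So JovD is produced and active.
No repressor is bound and JovD is active, so *morT* is transcribed.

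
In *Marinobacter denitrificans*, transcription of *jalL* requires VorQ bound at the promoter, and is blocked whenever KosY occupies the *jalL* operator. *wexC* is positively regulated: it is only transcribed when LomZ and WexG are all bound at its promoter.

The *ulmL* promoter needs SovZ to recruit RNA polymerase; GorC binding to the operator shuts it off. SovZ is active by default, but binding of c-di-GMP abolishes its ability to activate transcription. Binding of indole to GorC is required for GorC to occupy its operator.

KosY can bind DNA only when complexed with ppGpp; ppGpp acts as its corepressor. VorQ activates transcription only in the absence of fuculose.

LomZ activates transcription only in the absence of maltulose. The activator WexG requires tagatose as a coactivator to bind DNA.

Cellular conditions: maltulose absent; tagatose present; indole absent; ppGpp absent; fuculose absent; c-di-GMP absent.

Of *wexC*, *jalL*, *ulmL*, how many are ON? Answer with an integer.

Maltulose is absent, so LomZ is active.
Tagatose is present, so WexG is active.
No repressor is bound and LomZ and WexG are active, so *wexC* is transcribed.
→ *wexC* is ON.
Fuculose is absent, so VorQ is active.
ppGpp is absent, so KosY is inactive.
No repressor is bound and VorQ is active, so *jalL* is transcribed.
→ *jalL* is ON.
c-di-GMP is absent, so SovZ is active.
Indole is absent, so GorC is inactive.
No repressor is bound and SovZ is active, so *ulmL* is transcribed.
→ *ulmL* is ON.
3 of the 3 genes are transcribed.

3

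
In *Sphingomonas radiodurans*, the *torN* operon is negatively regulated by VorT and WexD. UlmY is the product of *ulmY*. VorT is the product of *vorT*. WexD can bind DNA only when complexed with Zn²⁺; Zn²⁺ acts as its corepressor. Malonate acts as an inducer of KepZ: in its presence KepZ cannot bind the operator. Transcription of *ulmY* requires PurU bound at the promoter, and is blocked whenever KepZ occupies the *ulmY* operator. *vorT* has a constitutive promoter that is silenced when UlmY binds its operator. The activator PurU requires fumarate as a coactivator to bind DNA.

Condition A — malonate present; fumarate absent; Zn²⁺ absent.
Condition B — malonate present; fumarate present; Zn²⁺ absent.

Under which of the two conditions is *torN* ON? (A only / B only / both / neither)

Condition A:
Malonate is present, so KepZ is inactive.
Fumarate is absent, so PurU is inactive.
Required activator PurU is absent, so *ulmY* is not transcribed.
So UlmY is not produced.
With no repressor bound, *vorT* is transcribed.
So VorT is produced and active.
Zn²⁺ is absent, so WexD is inactive.
With repressor VorT bound, *torN* is not transcribed.
→ *torN* is OFF in A.
Condition B:
Malonate is present, so KepZ is inactive.
Fumarate is present, so PurU is active.
No repressor is bound and PurU is active, so *ulmY* is transcribed.
So UlmY is produced and active.
With repressor UlmY bound, *vorT* is not transcribed.
So VorT is not produced.
Zn²⁺ is absent, so WexD is inactive.
With no repressor bound, *torN* is transcribed.
→ *torN* is ON in B.

B only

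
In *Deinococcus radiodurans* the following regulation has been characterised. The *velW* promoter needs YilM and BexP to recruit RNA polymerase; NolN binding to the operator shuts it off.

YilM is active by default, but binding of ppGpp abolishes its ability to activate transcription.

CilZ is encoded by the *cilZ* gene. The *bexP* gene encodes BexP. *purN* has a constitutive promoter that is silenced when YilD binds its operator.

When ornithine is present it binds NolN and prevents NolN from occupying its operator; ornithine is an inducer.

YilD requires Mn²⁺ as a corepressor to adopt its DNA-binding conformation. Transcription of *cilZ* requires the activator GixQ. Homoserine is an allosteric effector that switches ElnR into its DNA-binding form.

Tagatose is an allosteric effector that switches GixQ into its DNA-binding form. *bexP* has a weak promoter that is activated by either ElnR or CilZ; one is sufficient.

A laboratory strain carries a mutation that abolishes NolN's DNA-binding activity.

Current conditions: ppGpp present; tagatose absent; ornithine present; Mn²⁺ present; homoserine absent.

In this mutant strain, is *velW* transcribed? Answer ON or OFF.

ppGpp is present, so YilM is inactive.
Homoserine is absent, so ElnR is inactive.
Tagatose is absent, so GixQ is inactive.
Required activator GixQ is absent, so *cilZ* is not transcribed.
So CilZ is not produced.
No activator is available at the *bexP* promoter, so *bexP* is not transcribed.
So BexP is not produced.
NolN is non-functional in this strain, so it has no effect.
Required activator YilM is absent, so *velW* is not transcribed.

OFF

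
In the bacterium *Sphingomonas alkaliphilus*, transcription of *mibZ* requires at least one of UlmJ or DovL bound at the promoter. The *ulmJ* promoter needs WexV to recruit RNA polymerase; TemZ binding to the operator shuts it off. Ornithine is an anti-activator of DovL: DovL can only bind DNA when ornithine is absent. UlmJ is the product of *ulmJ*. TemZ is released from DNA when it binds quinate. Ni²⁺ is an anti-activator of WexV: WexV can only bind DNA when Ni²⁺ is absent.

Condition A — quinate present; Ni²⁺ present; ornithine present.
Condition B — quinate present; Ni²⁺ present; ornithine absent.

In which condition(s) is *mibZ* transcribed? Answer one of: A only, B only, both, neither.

Condition A:
Quinate is present, so TemZ is inactive.
Ni²⁺ is present, so WexV is inactive.
Required activator WexV is absent, so *ulmJ* is not transcribed.
So UlmJ is not produced.
Ornithine is present, so DovL is inactive.
No activator is available at the *mibZ* promoter, so *mibZ* is not transcribed.
→ *mibZ* is OFF in A.
Condition B:
Quinate is present, so TemZ is inactive.
Ni²⁺ is present, so WexV is inactive.
Required activator WexV is absent, so *ulmJ* is not transcribed.
So UlmJ is not produced.
Ornithine is absent, so DovL is active.
Activator DovL is present, so *mibZ* is transcribed.
→ *mibZ* is ON in B.

B only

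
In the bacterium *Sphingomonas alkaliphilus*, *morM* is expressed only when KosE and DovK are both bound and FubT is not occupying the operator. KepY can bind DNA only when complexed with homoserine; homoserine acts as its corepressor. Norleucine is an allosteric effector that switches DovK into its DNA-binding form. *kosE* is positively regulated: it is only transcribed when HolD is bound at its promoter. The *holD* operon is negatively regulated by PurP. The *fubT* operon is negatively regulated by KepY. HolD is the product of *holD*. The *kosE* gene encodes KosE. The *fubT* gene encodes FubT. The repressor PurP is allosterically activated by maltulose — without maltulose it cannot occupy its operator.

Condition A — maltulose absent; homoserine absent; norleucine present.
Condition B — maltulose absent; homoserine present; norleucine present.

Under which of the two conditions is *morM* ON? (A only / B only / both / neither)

B only

Condition A:
Maltulose is absent, so PurP is inactive.
With no repressor bound, *holD* is transcribed.
So HolD is produced and active.
No repressor is bound and HolD is active, so *kosE* is transcribed.
So KosE is produced and active.
Homoserine is absent, so KepY is inactive.
With no repressor bound, *fubT* is transcribed.
So FubT is produced and active.
Norleucine is present, so DovK is active.
With repressor FubT bound, *morM* is not transcribed.
→ *morM* is OFF in A.
Condition B:
Maltulose is absent, so PurP is inactive.
With no repressor bound, *holD* is transcribed.
So HolD is produced and active.
No repressor is bound and HolD is active, so *kosE* is transcribed.
So KosE is produced and active.
Homoserine is present, so KepY is active.
With repressor KepY bound, *fubT* is not transcribed.
So FubT is not produced.
Norleucine is present, so DovK is active.
No repressor is bound and KosE and DovK are active, so *morM* is transcribed.
→ *morM* is ON in B.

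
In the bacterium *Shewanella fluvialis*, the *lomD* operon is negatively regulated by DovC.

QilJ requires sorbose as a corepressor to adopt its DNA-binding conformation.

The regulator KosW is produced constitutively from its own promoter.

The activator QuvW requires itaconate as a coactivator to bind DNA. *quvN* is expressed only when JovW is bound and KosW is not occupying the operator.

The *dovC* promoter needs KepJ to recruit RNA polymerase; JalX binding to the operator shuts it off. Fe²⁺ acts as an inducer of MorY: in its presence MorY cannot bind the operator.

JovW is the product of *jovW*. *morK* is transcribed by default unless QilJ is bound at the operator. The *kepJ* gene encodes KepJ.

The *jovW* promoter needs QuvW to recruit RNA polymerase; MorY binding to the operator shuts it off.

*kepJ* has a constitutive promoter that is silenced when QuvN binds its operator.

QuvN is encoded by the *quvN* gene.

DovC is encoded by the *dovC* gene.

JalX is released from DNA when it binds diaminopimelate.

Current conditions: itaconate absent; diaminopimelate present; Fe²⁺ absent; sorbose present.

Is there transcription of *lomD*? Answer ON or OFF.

OFF

Itaconate is absent, so QuvW is inactive.
Fe²⁺ is absent, so MorY is active.
With repressor MorY bound, *jovW* is not transcribed.
So JovW is not produced.
KosW is produced constitutively and is active.
With repressor KosW bound, *quvN* is not transcribed.
So QuvN is not produced.
With no repressor bound, *kepJ* is transcribed.
So KepJ is produced and active.
Diaminopimelate is present, so JalX is inactive.
No repressor is bound and KepJ is active, so *dovC* is transcribed.
So DovC is produced and active.
With repressor DovC bound, *lomD* is not transcribed.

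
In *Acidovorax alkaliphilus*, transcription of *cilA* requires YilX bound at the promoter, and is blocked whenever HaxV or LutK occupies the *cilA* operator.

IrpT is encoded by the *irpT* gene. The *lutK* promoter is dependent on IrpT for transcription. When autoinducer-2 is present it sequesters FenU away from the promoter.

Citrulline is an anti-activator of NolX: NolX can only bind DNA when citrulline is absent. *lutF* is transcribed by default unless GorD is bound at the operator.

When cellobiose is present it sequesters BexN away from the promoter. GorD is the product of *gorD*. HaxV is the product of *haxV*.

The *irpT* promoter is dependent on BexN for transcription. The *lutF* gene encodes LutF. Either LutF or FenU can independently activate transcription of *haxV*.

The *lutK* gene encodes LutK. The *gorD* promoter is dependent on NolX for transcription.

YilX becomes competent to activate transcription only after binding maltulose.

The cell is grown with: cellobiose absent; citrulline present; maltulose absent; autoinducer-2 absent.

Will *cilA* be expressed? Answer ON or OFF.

Citrulline is present, so NolX is inactive.
Required activator NolX is absent, so *gorD* is not transcribed.
So GorD is not produced.
With no repressor bound, *lutF* is transcribed.
So LutF is produced and active.
Autoinducer-2 is absent, so FenU is active.
Activator LutF is present, so *haxV* is transcribed.
So HaxV is produced and active.
Cellobiose is absent, so BexN is active.
No repressor is bound and BexN is active, so *irpT* is transcribed.
So IrpT is produced and active.
No repressor is bound and IrpT is active, so *lutK* is transcribed.
So LutK is produced and active.
Maltulose is absent, so YilX is inactive.
With repressor HaxV bound, *cilA* is not transcribed.

OFF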